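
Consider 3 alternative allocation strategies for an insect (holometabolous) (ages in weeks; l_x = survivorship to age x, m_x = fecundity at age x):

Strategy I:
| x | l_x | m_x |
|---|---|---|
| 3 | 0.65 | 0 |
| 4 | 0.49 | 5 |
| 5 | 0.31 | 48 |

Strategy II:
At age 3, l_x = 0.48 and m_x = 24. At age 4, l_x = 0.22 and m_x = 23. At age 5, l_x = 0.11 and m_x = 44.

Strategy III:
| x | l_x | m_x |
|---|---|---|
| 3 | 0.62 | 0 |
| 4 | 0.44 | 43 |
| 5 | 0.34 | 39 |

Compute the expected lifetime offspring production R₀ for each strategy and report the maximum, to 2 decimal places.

32.18

Strategy I: R₀ = 0.65×0 + 0.49×5 + 0.31×48 = 17.3300
Strategy II: R₀ = 0.48×24 + 0.22×23 + 0.11×44 = 21.4200
Strategy III: R₀ = 0.62×0 + 0.44×43 + 0.34×39 = 32.1800
Highest R₀: strategy III with 32.1800.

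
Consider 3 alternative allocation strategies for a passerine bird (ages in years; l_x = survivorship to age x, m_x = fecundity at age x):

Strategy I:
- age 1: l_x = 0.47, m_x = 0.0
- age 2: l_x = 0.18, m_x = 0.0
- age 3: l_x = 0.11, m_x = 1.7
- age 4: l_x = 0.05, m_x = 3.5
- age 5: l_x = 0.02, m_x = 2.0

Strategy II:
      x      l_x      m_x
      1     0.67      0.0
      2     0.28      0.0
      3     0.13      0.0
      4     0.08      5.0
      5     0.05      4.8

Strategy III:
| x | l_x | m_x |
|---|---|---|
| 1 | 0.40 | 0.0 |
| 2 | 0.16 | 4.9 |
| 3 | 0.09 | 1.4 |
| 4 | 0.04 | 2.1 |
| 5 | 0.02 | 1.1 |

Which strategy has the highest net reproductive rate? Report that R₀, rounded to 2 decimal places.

Strategy I: R₀ = 0.47×0.0 + 0.18×0.0 + 0.11×1.7 + 0.05×3.5 + 0.02×2.0 = 0.4020
Strategy II: R₀ = 0.67×0.0 + 0.28×0.0 + 0.13×0.0 + 0.08×5.0 + 0.05×4.8 = 0.6400
Strategy III: R₀ = 0.40×0.0 + 0.16×4.9 + 0.09×1.4 + 0.04×2.1 + 0.02×1.1 = 1.0160
Highest R₀: strategy III with 1.0160.

1.02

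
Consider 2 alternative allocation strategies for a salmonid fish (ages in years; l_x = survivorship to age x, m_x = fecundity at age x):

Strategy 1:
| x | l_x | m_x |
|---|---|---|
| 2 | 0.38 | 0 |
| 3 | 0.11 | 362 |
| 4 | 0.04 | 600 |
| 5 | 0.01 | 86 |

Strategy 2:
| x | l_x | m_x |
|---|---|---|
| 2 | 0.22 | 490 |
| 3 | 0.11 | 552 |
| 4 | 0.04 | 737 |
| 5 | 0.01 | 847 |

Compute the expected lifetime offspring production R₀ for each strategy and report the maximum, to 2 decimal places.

Strategy 1: R₀ = 0.38×0 + 0.11×362 + 0.04×600 + 0.01×86 = 64.6800
Strategy 2: R₀ = 0.22×490 + 0.11×552 + 0.04×737 + 0.01×847 = 206.4700
Highest R₀: strategy 2 with 206.4700.

206.47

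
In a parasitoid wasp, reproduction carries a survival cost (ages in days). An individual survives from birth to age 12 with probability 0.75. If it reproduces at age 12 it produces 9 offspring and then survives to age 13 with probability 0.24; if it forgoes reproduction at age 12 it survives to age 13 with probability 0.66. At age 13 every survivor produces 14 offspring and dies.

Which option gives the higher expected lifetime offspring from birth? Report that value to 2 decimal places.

breed at age 12: R₀ = 0.75 × (9 + 0.24 × 14) = 0.75 × 12.3600 = 9.2700
delay to age 13: R₀ = 0.75 × (0.66 × 14) = 0.75 × 9.2400 = 6.9300
Higher: breed at age 12 (9.2700).

9.27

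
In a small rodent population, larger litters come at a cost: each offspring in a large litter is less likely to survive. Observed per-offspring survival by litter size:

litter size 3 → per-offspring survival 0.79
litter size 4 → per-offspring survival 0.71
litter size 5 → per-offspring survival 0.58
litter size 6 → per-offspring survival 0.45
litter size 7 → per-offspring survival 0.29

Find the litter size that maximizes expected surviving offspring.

5

Expected surviving offspring = c × s(c):
  c=3: 3 × 0.79 = 2.370
  c=4: 4 × 0.71 = 2.840
  c=5: 5 × 0.58 = 2.900
  c=6: 6 × 0.45 = 2.700
  c=7: 7 × 0.29 = 2.030
Maximum at c = 5 (2.900 surviving offspring).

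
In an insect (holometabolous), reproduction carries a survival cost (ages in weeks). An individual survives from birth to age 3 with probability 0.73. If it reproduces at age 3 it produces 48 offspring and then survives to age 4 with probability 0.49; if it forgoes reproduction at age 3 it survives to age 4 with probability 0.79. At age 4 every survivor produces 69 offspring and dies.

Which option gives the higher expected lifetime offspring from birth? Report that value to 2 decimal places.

59.72

breed at age 3: R₀ = 0.73 × (48 + 0.49 × 69) = 0.73 × 81.8100 = 59.7213
delay to age 4: R₀ = 0.73 × (0.79 × 69) = 0.73 × 54.5100 = 39.7923
Higher: breed at age 3 (59.7213).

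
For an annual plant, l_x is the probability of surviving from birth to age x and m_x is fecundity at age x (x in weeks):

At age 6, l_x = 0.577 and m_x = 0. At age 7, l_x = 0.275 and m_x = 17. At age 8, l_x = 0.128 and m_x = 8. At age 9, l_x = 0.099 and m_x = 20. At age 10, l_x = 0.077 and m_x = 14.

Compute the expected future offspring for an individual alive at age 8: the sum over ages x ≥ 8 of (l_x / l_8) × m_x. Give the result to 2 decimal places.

l_8 = 0.128. Conditional survival from age 8 to x is l_x / l_8.
  x=8: (0.128/0.128) × 8 = 8.0000
  x=9: (0.099/0.128) × 20 = 15.4688
  x=10: (0.077/0.128) × 14 = 8.4219
Sum = 8.0000 + 15.4688 + 8.4219 = 31.8906

31.89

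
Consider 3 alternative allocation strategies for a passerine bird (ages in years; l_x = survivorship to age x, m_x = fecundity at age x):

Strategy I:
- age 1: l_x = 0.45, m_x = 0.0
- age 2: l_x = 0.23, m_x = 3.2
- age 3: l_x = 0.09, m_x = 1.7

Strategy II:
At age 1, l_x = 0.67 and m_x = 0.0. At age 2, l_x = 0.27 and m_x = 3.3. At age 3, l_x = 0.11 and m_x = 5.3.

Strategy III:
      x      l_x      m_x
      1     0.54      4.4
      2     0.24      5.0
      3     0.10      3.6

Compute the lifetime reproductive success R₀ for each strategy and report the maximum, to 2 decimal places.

3.94

Strategy I: R₀ = 0.45×0.0 + 0.23×3.2 + 0.09×1.7 = 0.8890
Strategy II: R₀ = 0.67×0.0 + 0.27×3.3 + 0.11×5.3 = 1.4740
Strategy III: R₀ = 0.54×4.4 + 0.24×5.0 + 0.10×3.6 = 3.9360
Highest R₀: strategy III with 3.9360.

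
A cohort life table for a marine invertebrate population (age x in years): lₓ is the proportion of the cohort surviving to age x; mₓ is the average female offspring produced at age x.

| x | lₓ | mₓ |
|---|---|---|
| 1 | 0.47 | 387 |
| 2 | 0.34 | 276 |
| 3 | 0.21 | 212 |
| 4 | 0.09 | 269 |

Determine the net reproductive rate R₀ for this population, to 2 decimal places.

344.46

R₀ = Σ lₓ mₓ:
  age 1: 0.47 × 387 = 181.8900
  age 2: 0.34 × 276 = 93.8400
  age 3: 0.21 × 212 = 44.5200
  age 4: 0.09 × 269 = 24.2100
R₀ = 181.8900 + 93.8400 + 44.5200 + 24.2100 = 344.4600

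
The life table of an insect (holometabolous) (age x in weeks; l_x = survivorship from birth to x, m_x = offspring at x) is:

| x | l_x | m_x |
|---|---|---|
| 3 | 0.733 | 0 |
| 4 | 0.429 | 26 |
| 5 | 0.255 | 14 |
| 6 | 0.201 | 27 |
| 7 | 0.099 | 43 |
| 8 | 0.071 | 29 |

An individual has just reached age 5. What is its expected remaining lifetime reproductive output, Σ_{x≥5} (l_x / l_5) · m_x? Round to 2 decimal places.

60.05

l_5 = 0.255. Conditional survival from age 5 to x is l_x / l_5.
  x=5: (0.255/0.255) × 14 = 14.0000
  x=6: (0.201/0.255) × 27 = 21.2824
  x=7: (0.099/0.255) × 43 = 16.6941
  x=8: (0.071/0.255) × 29 = 8.0745
Sum = 14.0000 + 21.2824 + 16.6941 + 8.0745 = 60.0510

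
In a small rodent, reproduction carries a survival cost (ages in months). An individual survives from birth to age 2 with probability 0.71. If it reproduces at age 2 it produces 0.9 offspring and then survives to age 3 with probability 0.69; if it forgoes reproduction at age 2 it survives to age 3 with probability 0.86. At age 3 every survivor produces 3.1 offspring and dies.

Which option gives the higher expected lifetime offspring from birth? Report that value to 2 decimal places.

breed at age 2: R₀ = 0.71 × (0.9 + 0.69 × 3.1) = 0.71 × 3.0390 = 2.1577
delay to age 3: R₀ = 0.71 × (0.86 × 3.1) = 0.71 × 2.6660 = 1.8929
Higher: breed at age 2 (2.1577).

2.16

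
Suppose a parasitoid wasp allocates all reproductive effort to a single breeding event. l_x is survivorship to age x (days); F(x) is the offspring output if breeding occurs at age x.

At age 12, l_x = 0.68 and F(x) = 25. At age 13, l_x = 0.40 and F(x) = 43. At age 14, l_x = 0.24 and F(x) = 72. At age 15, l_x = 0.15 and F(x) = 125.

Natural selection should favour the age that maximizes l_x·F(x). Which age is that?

15

Expected offspring if breeding at age x = l_x × F(x):
  age 12: 0.68 × 25 = 17.000
  age 13: 0.40 × 43 = 17.200
  age 14: 0.24 × 72 = 17.280
  age 15: 0.15 × 125 = 18.750
Maximum at age 15 (18.750).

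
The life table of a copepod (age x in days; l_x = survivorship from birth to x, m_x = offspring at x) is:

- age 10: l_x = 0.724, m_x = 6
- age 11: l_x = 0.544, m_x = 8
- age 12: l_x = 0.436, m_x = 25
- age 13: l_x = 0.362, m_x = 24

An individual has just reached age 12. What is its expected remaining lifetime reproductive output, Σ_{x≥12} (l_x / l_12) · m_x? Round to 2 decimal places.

44.93

l_12 = 0.436. Conditional survival from age 12 to x is l_x / l_12.
  x=12: (0.436/0.436) × 25 = 25.0000
  x=13: (0.362/0.436) × 24 = 19.9266
Sum = 25.0000 + 19.9266 = 44.9266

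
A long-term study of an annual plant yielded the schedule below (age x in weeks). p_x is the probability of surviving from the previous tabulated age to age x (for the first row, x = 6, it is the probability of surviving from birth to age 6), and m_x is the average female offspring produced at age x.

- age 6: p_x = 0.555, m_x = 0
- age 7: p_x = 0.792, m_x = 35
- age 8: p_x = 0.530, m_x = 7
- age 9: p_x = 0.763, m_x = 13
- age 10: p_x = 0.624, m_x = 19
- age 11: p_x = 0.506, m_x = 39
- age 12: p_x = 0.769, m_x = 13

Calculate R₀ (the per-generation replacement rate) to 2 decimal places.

24.18

Survivorship from birth: l_x = p_6·p_7·…·p_x.
  l_6 = 0.55500
  l_7 = 0.43956
  l_8 = 0.23297
  l_9 = 0.17775
  l_10 = 0.11092
  l_11 = 0.05612
  l_12 = 0.04316
R₀ = Σ l_x m_x:
  age 6: 0.55500 × 0 = 0.0000
  age 7: 0.43956 × 35 = 15.3846
  age 8: 0.23297 × 7 = 1.6308
  age 9: 0.17775 × 13 = 2.3108
  age 10: 0.11092 × 19 = 2.1075
  age 11: 0.05612 × 39 = 2.1887
  age 12: 0.04316 × 13 = 0.5611
R₀ = 0.0000 + 15.3846 + 1.6308 + 2.3108 + 2.1075 + 2.1887 + 0.5611 = 24.1834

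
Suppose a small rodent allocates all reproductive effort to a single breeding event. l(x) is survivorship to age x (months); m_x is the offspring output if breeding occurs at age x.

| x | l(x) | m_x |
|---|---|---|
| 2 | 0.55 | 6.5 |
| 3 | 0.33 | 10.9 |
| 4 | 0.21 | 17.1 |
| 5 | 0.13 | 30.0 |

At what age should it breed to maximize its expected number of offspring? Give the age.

Expected offspring if breeding at age x = l(x) × m_x:
  age 2: 0.55 × 6.5 = 3.575
  age 3: 0.33 × 10.9 = 3.597
  age 4: 0.21 × 17.1 = 3.591
  age 5: 0.13 × 30.0 = 3.900
Maximum at age 5 (3.900).

5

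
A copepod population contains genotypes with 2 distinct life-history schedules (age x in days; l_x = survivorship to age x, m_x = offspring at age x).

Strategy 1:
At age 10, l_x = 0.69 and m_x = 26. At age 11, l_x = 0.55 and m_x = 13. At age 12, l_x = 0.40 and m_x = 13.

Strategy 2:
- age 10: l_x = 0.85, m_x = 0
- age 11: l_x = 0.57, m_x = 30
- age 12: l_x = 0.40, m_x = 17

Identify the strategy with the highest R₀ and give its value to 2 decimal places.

Strategy 1: R₀ = 0.69×26 + 0.55×13 + 0.40×13 = 30.2900
Strategy 2: R₀ = 0.85×0 + 0.57×30 + 0.40×17 = 23.9000
Highest R₀: strategy 1 with 30.2900.

30.29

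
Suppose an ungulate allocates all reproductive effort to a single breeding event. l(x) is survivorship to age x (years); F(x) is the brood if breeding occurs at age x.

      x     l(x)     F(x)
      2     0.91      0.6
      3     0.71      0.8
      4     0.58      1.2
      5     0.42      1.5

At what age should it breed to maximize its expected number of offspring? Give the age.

Expected offspring if breeding at age x = l(x) × F(x):
  age 2: 0.91 × 0.6 = 0.546
  age 3: 0.71 × 0.8 = 0.568
  age 4: 0.58 × 1.2 = 0.696
  age 5: 0.42 × 1.5 = 0.630
Maximum at age 4 (0.696).

4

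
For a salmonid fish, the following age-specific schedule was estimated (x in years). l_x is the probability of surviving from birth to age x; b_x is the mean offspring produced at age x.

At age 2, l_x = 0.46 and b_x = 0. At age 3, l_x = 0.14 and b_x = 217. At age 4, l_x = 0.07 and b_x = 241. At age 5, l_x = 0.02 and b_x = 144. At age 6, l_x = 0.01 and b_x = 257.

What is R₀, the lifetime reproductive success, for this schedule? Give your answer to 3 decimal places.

R₀ = Σ l_x b_x:
  age 2: 0.46 × 0 = 0.0000
  age 3: 0.14 × 217 = 30.3800
  age 4: 0.07 × 241 = 16.8700
  age 5: 0.02 × 144 = 2.8800
  age 6: 0.01 × 257 = 2.5700
R₀ = 0.0000 + 30.3800 + 16.8700 + 2.8800 + 2.5700 = 52.7000

52.700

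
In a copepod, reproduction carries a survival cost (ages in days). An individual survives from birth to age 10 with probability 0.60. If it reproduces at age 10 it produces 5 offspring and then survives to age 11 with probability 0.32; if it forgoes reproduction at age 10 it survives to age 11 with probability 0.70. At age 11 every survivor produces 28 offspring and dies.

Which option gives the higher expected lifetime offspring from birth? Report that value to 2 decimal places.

breed at age 10: R₀ = 0.60 × (5 + 0.32 × 28) = 0.60 × 13.9600 = 8.3760
delay to age 11: R₀ = 0.60 × (0.70 × 28) = 0.60 × 19.6000 = 11.7600
Higher: delay to age 11 (11.7600).

11.76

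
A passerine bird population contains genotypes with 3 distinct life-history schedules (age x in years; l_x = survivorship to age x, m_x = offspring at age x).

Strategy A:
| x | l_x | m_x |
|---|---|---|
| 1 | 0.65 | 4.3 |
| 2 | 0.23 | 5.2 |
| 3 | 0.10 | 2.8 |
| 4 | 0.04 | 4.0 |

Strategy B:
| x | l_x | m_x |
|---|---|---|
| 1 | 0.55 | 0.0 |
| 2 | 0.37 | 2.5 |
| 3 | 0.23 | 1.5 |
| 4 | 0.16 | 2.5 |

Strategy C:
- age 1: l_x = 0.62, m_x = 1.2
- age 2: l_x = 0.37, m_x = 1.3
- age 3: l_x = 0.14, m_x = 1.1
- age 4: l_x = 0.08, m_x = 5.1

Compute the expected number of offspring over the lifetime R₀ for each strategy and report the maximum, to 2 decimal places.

Strategy A: R₀ = 0.65×4.3 + 0.23×5.2 + 0.10×2.8 + 0.04×4.0 = 4.4310
Strategy B: R₀ = 0.55×0.0 + 0.37×2.5 + 0.23×1.5 + 0.16×2.5 = 1.6700
Strategy C: R₀ = 0.62×1.2 + 0.37×1.3 + 0.14×1.1 + 0.08×5.1 = 1.7870
Highest R₀: strategy A with 4.4310.

4.43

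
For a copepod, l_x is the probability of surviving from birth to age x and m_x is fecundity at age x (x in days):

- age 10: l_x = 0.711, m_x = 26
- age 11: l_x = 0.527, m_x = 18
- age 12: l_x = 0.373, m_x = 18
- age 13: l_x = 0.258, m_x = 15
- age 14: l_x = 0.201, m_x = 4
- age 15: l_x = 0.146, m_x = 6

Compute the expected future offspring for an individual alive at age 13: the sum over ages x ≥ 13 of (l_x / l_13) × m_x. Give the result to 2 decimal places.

21.51

l_13 = 0.258. Conditional survival from age 13 to x is l_x / l_13.
  x=13: (0.258/0.258) × 15 = 15.0000
  x=14: (0.201/0.258) × 4 = 3.1163
  x=15: (0.146/0.258) × 6 = 3.3953
Sum = 15.0000 + 3.1163 + 3.3953 = 21.5116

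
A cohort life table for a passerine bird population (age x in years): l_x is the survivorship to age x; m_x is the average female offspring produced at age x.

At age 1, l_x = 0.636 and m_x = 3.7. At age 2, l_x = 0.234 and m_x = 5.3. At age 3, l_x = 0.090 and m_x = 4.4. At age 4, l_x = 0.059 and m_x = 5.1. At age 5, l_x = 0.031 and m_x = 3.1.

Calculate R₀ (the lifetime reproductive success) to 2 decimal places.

R₀ = Σ l_x m_x:
  age 1: 0.636 × 3.7 = 2.3532
  age 2: 0.234 × 5.3 = 1.2402
  age 3: 0.090 × 4.4 = 0.3960
  age 4: 0.059 × 5.1 = 0.3009
  age 5: 0.031 × 3.1 = 0.0961
R₀ = 2.3532 + 1.2402 + 0.3960 + 0.3009 + 0.0961 = 4.3864

4.39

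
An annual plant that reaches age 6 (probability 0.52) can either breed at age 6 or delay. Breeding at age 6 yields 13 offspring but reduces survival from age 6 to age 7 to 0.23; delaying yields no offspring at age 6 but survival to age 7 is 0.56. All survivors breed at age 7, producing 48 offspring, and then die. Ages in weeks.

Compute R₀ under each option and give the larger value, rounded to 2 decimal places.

13.98

breed at age 6: R₀ = 0.52 × (13 + 0.23 × 48) = 0.52 × 24.0400 = 12.5008
delay to age 7: R₀ = 0.52 × (0.56 × 48) = 0.52 × 26.8800 = 13.9776
Higher: delay to age 7 (13.9776).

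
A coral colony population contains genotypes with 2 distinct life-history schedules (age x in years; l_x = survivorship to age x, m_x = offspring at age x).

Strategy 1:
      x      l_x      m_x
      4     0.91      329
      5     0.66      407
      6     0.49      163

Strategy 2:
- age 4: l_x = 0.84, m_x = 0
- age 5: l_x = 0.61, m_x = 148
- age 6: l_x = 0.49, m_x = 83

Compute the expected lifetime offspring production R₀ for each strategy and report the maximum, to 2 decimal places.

Strategy 1: R₀ = 0.91×329 + 0.66×407 + 0.49×163 = 647.8800
Strategy 2: R₀ = 0.84×0 + 0.61×148 + 0.49×83 = 130.9500
Highest R₀: strategy 1 with 647.8800.

647.88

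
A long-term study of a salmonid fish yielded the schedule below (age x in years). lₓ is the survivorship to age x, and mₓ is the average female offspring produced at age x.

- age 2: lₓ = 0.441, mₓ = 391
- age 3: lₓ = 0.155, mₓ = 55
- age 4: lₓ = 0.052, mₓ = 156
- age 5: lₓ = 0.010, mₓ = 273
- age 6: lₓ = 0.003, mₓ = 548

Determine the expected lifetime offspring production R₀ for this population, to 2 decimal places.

193.44

R₀ = Σ lₓ mₓ:
  age 2: 0.441 × 391 = 172.4310
  age 3: 0.155 × 55 = 8.5250
  age 4: 0.052 × 156 = 8.1120
  age 5: 0.010 × 273 = 2.7300
  age 6: 0.003 × 548 = 1.6440
R₀ = 172.4310 + 8.5250 + 8.1120 + 2.7300 + 1.6440 = 193.4420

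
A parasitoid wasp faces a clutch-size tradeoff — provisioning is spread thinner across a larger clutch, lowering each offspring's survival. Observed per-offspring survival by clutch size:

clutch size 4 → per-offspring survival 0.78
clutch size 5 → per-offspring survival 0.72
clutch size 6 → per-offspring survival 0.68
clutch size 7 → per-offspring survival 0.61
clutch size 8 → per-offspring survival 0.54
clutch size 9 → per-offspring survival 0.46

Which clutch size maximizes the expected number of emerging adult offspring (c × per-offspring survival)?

Expected emerging adult offspring = c × s(c):
  c=4: 4 × 0.78 = 3.120
  c=5: 5 × 0.72 = 3.600
  c=6: 6 × 0.68 = 4.080
  c=7: 7 × 0.61 = 4.270
  c=8: 8 × 0.54 = 4.320
  c=9: 9 × 0.46 = 4.140
Maximum at c = 8 (4.320 emerging adult offspring).

8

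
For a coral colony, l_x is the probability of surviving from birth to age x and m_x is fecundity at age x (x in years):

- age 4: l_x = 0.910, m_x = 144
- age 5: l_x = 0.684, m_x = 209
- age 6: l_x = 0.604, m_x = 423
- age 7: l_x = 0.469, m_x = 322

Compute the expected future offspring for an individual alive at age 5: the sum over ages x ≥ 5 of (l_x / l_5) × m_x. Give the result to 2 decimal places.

803.31

l_5 = 0.684. Conditional survival from age 5 to x is l_x / l_5.
  x=5: (0.684/0.684) × 209 = 209.0000
  x=6: (0.604/0.684) × 423 = 373.5263
  x=7: (0.469/0.684) × 322 = 220.7865
Sum = 209.0000 + 373.5263 + 220.7865 = 803.3129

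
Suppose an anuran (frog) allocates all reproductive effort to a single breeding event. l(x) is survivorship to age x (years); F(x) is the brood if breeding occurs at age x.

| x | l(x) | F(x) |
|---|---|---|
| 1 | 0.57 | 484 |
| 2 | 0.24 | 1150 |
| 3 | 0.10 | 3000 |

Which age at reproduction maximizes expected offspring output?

Expected offspring if breeding at age x = l(x) × F(x):
  age 1: 0.57 × 484 = 275.880
  age 2: 0.24 × 1150 = 276.000
  age 3: 0.10 × 3000 = 300.000
Maximum at age 3 (300.000).

3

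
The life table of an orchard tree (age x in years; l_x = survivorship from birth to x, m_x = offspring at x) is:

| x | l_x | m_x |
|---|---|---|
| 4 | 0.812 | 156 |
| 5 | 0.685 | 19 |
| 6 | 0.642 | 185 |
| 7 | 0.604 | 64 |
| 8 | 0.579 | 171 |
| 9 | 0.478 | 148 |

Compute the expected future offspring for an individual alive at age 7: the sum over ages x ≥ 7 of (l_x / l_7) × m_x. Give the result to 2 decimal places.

345.05

l_7 = 0.604. Conditional survival from age 7 to x is l_x / l_7.
  x=7: (0.604/0.604) × 64 = 64.0000
  x=8: (0.579/0.604) × 171 = 163.9222
  x=9: (0.478/0.604) × 148 = 117.1258
Sum = 64.0000 + 163.9222 + 117.1258 = 345.0480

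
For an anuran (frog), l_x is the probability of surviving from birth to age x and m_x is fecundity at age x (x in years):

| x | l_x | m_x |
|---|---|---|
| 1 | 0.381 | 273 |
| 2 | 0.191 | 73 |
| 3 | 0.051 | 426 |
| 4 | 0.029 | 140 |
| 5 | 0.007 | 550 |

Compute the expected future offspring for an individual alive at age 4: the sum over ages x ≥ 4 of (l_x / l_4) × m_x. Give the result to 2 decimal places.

l_4 = 0.029. Conditional survival from age 4 to x is l_x / l_4.
  x=4: (0.029/0.029) × 140 = 140.0000
  x=5: (0.007/0.029) × 550 = 132.7586
Sum = 140.0000 + 132.7586 = 272.7586

272.76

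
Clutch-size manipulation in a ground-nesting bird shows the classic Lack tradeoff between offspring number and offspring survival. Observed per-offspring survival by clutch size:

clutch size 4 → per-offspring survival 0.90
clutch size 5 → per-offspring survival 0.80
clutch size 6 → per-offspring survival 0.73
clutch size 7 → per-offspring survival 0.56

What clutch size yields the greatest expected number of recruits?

6

Expected recruits = c × s(c):
  c=4: 4 × 0.90 = 3.600
  c=5: 5 × 0.80 = 4.000
  c=6: 6 × 0.73 = 4.380
  c=7: 7 × 0.56 = 3.920
Maximum at c = 6 (4.380 recruits).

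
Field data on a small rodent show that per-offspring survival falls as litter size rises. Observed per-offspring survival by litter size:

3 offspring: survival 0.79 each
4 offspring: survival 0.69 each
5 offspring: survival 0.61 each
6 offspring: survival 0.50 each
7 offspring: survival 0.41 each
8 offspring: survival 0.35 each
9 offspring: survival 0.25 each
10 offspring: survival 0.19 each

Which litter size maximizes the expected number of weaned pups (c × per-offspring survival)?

Expected weaned pups = c × s(c):
  c=3: 3 × 0.79 = 2.370
  c=4: 4 × 0.69 = 2.760
  c=5: 5 × 0.61 = 3.050
  c=6: 6 × 0.50 = 3.000
  c=7: 7 × 0.41 = 2.870
  c=8: 8 × 0.35 = 2.800
  c=9: 9 × 0.25 = 2.250
  c=10: 10 × 0.19 = 1.900
Maximum at c = 5 (3.050 weaned pups).

5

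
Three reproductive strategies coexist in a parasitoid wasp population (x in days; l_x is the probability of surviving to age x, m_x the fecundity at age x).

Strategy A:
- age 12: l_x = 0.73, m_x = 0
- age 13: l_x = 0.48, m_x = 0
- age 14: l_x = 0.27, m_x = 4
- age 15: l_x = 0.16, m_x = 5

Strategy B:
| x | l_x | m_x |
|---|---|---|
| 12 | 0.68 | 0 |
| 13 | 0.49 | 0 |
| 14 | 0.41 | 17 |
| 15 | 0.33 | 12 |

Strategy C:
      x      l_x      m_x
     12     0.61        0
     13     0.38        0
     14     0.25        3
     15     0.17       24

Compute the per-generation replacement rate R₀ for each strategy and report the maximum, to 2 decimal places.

Strategy A: R₀ = 0.73×0 + 0.48×0 + 0.27×4 + 0.16×5 = 1.8800
Strategy B: R₀ = 0.68×0 + 0.49×0 + 0.41×17 + 0.33×12 = 10.9300
Strategy C: R₀ = 0.61×0 + 0.38×0 + 0.25×3 + 0.17×24 = 4.8300
Highest R₀: strategy B with 10.9300.

10.93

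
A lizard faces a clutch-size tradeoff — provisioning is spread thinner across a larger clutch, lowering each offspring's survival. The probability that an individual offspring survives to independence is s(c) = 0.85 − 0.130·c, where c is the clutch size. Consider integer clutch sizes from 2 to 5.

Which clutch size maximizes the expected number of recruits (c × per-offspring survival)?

3

Expected recruits = c × s(c):
  c=2: 2 × 0.590 = 1.180
  c=3: 3 × 0.460 = 1.380
  c=4: 4 × 0.330 = 1.320
  c=5: 5 × 0.200 = 1.000
Maximum at c = 3 (1.380 recruits).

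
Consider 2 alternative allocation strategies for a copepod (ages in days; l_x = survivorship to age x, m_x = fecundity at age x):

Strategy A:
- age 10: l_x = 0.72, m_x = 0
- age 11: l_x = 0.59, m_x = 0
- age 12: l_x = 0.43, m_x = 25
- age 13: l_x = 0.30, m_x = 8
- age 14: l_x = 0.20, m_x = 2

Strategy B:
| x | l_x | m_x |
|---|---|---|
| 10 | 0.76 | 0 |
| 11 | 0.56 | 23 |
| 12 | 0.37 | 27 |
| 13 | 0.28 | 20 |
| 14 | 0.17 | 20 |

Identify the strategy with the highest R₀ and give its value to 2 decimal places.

31.87

Strategy A: R₀ = 0.72×0 + 0.59×0 + 0.43×25 + 0.30×8 + 0.20×2 = 13.5500
Strategy B: R₀ = 0.76×0 + 0.56×23 + 0.37×27 + 0.28×20 + 0.17×20 = 31.8700
Highest R₀: strategy B with 31.8700.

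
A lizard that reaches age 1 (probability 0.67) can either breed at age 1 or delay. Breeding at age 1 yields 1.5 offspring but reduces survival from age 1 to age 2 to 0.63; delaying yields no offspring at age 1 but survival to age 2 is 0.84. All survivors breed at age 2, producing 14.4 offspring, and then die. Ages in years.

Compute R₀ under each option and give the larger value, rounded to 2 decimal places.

breed at age 1: R₀ = 0.67 × (1.5 + 0.63 × 14.4) = 0.67 × 10.5720 = 7.0832
delay to age 2: R₀ = 0.67 × (0.84 × 14.4) = 0.67 × 12.0960 = 8.1043
Higher: delay to age 2 (8.1043).

8.10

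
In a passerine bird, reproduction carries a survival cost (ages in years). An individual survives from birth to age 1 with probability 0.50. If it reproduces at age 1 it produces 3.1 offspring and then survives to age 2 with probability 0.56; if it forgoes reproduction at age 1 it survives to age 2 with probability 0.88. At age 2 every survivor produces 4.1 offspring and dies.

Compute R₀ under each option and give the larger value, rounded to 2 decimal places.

2.70

breed at age 1: R₀ = 0.50 × (3.1 + 0.56 × 4.1) = 0.50 × 5.3960 = 2.6980
delay to age 2: R₀ = 0.50 × (0.88 × 4.1) = 0.50 × 3.6080 = 1.8040
Higher: breed at age 1 (2.6980).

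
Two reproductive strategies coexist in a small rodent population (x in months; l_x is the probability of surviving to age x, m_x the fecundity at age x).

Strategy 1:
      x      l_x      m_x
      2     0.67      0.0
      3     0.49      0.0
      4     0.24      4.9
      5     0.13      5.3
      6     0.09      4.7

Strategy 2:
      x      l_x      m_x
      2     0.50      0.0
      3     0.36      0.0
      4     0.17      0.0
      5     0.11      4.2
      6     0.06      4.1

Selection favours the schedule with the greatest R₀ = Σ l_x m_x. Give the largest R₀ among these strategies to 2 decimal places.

Strategy 1: R₀ = 0.67×0.0 + 0.49×0.0 + 0.24×4.9 + 0.13×5.3 + 0.09×4.7 = 2.2880
Strategy 2: R₀ = 0.50×0.0 + 0.36×0.0 + 0.17×0.0 + 0.11×4.2 + 0.06×4.1 = 0.7080
Highest R₀: strategy 1 with 2.2880.

2.29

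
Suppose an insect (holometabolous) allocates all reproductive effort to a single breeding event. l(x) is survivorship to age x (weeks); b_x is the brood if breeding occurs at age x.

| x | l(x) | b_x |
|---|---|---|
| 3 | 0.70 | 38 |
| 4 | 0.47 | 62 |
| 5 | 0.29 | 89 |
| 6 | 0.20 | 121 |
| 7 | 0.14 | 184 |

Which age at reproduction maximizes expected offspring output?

4

Expected offspring if breeding at age x = l(x) × b_x:
  age 3: 0.70 × 38 = 26.600
  age 4: 0.47 × 62 = 29.140
  age 5: 0.29 × 89 = 25.810
  age 6: 0.20 × 121 = 24.200
  age 7: 0.14 × 184 = 25.760
Maximum at age 4 (29.140).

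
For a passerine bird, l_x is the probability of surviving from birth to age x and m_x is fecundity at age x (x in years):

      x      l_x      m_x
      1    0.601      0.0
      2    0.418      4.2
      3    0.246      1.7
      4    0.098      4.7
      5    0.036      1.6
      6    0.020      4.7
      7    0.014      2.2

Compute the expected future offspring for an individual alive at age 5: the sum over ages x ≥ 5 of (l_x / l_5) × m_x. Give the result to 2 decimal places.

5.07

l_5 = 0.036. Conditional survival from age 5 to x is l_x / l_5.
  x=5: (0.036/0.036) × 1.6 = 1.6000
  x=6: (0.020/0.036) × 4.7 = 2.6111
  x=7: (0.014/0.036) × 2.2 = 0.8556
Sum = 1.6000 + 2.6111 + 0.8556 = 5.0667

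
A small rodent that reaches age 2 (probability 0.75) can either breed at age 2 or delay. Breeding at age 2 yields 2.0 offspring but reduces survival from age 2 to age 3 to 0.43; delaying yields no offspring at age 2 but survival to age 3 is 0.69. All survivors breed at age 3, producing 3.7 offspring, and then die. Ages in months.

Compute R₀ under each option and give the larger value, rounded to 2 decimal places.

breed at age 2: R₀ = 0.75 × (2.0 + 0.43 × 3.7) = 0.75 × 3.5910 = 2.6932
delay to age 3: R₀ = 0.75 × (0.69 × 3.7) = 0.75 × 2.5530 = 1.9147
Higher: breed at age 2 (2.6932).

2.69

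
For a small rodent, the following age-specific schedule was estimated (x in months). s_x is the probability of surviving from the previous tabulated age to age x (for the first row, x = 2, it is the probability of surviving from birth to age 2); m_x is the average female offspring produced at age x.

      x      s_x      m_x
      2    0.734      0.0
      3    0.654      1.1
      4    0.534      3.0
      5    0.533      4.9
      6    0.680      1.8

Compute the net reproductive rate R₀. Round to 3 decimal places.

Survivorship from birth: l_x = s_2·s_3·…·s_x.
  l_2 = 0.73400
  l_3 = 0.48004
  l_4 = 0.25634
  l_5 = 0.13663
  l_6 = 0.09291
R₀ = Σ l_x m_x:
  age 2: 0.73400 × 0.0 = 0.0000
  age 3: 0.48004 × 1.1 = 0.5280
  age 4: 0.25634 × 3.0 = 0.7690
  age 5: 0.13663 × 4.9 = 0.6695
  age 6: 0.09291 × 1.8 = 0.1672
R₀ = 0.0000 + 0.5280 + 0.7690 + 0.6695 + 0.1672 = 2.1338

2.134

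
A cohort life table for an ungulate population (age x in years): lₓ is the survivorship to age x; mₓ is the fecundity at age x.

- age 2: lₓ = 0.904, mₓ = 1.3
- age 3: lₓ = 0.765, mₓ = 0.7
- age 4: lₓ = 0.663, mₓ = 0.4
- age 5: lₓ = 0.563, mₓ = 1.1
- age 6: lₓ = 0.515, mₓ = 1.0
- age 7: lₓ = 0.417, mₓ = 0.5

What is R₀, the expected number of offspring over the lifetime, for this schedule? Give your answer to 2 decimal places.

3.32

R₀ = Σ lₓ mₓ:
  age 2: 0.904 × 1.3 = 1.1752
  age 3: 0.765 × 0.7 = 0.5355
  age 4: 0.663 × 0.4 = 0.2652
  age 5: 0.563 × 1.1 = 0.6193
  age 6: 0.515 × 1.0 = 0.5150
  age 7: 0.417 × 0.5 = 0.2085
R₀ = 1.1752 + 0.5355 + 0.2652 + 0.6193 + 0.5150 + 0.2085 = 3.3187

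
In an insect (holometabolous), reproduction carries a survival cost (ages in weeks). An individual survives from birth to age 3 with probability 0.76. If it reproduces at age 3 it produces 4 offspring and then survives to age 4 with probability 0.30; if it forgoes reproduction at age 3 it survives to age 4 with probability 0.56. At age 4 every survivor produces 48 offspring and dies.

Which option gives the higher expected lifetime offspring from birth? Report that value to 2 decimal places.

20.43

breed at age 3: R₀ = 0.76 × (4 + 0.30 × 48) = 0.76 × 18.4000 = 13.9840
delay to age 4: R₀ = 0.76 × (0.56 × 48) = 0.76 × 26.8800 = 20.4288
Higher: delay to age 4 (20.4288).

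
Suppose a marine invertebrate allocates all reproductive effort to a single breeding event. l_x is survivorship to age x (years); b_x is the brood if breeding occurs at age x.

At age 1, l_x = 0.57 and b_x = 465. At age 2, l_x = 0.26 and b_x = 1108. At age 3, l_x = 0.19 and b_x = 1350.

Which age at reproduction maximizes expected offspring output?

2

Expected offspring if breeding at age x = l_x × b_x:
  age 1: 0.57 × 465 = 265.050
  age 2: 0.26 × 1108 = 288.080
  age 3: 0.19 × 1350 = 256.500
Maximum at age 2 (288.080).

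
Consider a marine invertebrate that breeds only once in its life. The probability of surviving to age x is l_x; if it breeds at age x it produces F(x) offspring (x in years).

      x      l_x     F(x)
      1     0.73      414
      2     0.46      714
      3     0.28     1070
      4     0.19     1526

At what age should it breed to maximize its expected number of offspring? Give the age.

Expected offspring if breeding at age x = l_x × F(x):
  age 1: 0.73 × 414 = 302.220
  age 2: 0.46 × 714 = 328.440
  age 3: 0.28 × 1070 = 299.600
  age 4: 0.19 × 1526 = 289.940
Maximum at age 2 (328.440).

2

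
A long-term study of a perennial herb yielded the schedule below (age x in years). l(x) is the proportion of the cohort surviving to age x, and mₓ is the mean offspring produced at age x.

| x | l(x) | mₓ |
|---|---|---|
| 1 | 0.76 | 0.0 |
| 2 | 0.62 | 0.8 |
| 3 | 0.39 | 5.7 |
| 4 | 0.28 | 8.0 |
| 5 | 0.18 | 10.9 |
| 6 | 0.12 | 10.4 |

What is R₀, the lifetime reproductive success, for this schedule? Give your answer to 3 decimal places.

8.169

R₀ = Σ l(x) mₓ:
  age 1: 0.76 × 0.0 = 0.0000
  age 2: 0.62 × 0.8 = 0.4960
  age 3: 0.39 × 5.7 = 2.2230
  age 4: 0.28 × 8.0 = 2.2400
  age 5: 0.18 × 10.9 = 1.9620
  age 6: 0.12 × 10.4 = 1.2480
R₀ = 0.0000 + 0.4960 + 2.2230 + 2.2400 + 1.9620 + 1.2480 = 8.1690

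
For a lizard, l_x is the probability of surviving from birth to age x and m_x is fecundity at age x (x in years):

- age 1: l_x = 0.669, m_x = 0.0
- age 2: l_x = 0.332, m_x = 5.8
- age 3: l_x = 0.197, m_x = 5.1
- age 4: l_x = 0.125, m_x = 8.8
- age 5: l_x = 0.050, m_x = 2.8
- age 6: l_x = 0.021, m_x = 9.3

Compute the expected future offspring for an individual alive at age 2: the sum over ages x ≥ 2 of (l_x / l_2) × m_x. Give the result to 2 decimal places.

13.15

l_2 = 0.332. Conditional survival from age 2 to x is l_x / l_2.
  x=2: (0.332/0.332) × 5.8 = 5.8000
  x=3: (0.197/0.332) × 5.1 = 3.0262
  x=4: (0.125/0.332) × 8.8 = 3.3133
  x=5: (0.050/0.332) × 2.8 = 0.4217
  x=6: (0.021/0.332) × 9.3 = 0.5883
Sum = 5.8000 + 3.0262 + 3.3133 + 0.4217 + 0.5883 = 13.1494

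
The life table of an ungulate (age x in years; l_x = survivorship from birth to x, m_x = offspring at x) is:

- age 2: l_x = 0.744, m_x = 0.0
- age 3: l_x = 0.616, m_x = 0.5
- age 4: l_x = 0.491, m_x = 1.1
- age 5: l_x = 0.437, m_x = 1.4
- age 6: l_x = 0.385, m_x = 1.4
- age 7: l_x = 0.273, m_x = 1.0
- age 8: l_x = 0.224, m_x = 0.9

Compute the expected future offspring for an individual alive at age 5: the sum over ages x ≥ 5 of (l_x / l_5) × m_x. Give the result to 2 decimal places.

l_5 = 0.437. Conditional survival from age 5 to x is l_x / l_5.
  x=5: (0.437/0.437) × 1.4 = 1.4000
  x=6: (0.385/0.437) × 1.4 = 1.2334
  x=7: (0.273/0.437) × 1.0 = 0.6247
  x=8: (0.224/0.437) × 0.9 = 0.4613
Sum = 1.4000 + 1.2334 + 0.6247 + 0.4613 = 3.7195

3.72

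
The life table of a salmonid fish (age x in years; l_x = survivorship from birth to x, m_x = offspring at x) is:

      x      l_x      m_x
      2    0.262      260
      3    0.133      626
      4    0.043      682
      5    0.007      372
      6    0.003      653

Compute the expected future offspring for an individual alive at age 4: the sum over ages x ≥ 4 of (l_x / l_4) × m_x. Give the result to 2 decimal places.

788.12

l_4 = 0.043. Conditional survival from age 4 to x is l_x / l_4.
  x=4: (0.043/0.043) × 682 = 682.0000
  x=5: (0.007/0.043) × 372 = 60.5581
  x=6: (0.003/0.043) × 653 = 45.5581
Sum = 682.0000 + 60.5581 + 45.5581 = 788.1163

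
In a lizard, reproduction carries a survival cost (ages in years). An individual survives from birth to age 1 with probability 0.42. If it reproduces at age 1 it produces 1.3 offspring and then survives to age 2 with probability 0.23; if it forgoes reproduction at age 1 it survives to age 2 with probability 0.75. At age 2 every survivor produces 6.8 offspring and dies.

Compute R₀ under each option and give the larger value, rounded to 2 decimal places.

breed at age 1: R₀ = 0.42 × (1.3 + 0.23 × 6.8) = 0.42 × 2.8640 = 1.2029
delay to age 2: R₀ = 0.42 × (0.75 × 6.8) = 0.42 × 5.1000 = 2.1420
Higher: delay to age 2 (2.1420).

2.14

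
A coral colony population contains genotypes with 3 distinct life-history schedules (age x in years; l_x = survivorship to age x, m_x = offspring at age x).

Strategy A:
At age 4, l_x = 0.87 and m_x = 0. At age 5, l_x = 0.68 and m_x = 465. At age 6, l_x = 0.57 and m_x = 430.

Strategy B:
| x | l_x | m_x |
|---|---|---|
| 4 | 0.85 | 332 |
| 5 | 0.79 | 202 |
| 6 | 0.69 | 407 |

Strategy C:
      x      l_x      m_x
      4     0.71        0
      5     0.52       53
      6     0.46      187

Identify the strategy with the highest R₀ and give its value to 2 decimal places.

722.61

Strategy A: R₀ = 0.87×0 + 0.68×465 + 0.57×430 = 561.3000
Strategy B: R₀ = 0.85×332 + 0.79×202 + 0.69×407 = 722.6100
Strategy C: R₀ = 0.71×0 + 0.52×53 + 0.46×187 = 113.5800
Highest R₀: strategy B with 722.6100.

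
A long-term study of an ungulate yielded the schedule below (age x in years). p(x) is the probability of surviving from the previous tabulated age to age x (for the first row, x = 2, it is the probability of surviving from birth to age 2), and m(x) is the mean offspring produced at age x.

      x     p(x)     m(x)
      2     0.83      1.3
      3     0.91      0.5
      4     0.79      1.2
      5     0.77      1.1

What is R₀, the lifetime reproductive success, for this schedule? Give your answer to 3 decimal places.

2.678

Survivorship from birth: l_x = p_2·p_3·…·p_x.
  l_2 = 0.83000
  l_3 = 0.75530
  l_4 = 0.59669
  l_5 = 0.45945
R₀ = Σ l_x m(x):
  age 2: 0.83000 × 1.3 = 1.0790
  age 3: 0.75530 × 0.5 = 0.3776
  age 4: 0.59669 × 1.2 = 0.7160
  age 5: 0.45945 × 1.1 = 0.5054
R₀ = 1.0790 + 0.3776 + 0.7160 + 0.5054 = 2.6781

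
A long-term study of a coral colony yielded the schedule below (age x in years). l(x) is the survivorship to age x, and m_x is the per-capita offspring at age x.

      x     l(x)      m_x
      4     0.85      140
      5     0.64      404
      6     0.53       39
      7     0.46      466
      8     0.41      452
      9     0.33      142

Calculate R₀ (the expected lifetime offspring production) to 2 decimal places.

844.77

R₀ = Σ l(x) m_x:
  age 4: 0.85 × 140 = 119.0000
  age 5: 0.64 × 404 = 258.5600
  age 6: 0.53 × 39 = 20.6700
  age 7: 0.46 × 466 = 214.3600
  age 8: 0.41 × 452 = 185.3200
  age 9: 0.33 × 142 = 46.8600
R₀ = 119.0000 + 258.5600 + 20.6700 + 214.3600 + 185.3200 + 46.8600 = 844.7700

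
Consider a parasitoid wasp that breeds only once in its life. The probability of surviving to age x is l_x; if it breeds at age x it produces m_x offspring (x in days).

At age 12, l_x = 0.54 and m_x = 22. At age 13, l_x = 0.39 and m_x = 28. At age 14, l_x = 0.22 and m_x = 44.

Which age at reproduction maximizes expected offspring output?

12

Expected offspring if breeding at age x = l_x × m_x:
  age 12: 0.54 × 22 = 11.880
  age 13: 0.39 × 28 = 10.920
  age 14: 0.22 × 44 = 9.680
Maximum at age 12 (11.880).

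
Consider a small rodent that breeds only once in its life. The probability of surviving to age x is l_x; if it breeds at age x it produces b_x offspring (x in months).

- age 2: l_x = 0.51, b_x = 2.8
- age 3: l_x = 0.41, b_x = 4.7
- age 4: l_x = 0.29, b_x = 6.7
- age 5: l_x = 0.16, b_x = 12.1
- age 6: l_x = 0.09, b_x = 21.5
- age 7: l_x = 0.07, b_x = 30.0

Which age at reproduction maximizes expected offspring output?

7

Expected offspring if breeding at age x = l_x × b_x:
  age 2: 0.51 × 2.8 = 1.428
  age 3: 0.41 × 4.7 = 1.927
  age 4: 0.29 × 6.7 = 1.943
  age 5: 0.16 × 12.1 = 1.936
  age 6: 0.09 × 21.5 = 1.935
  age 7: 0.07 × 30.0 = 2.100
Maximum at age 7 (2.100).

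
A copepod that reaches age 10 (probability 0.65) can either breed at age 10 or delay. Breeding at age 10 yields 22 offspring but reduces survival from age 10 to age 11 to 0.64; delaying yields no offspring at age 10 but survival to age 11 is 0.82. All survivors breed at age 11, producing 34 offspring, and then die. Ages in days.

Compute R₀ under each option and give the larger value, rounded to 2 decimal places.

breed at age 10: R₀ = 0.65 × (22 + 0.64 × 34) = 0.65 × 43.7600 = 28.4440
delay to age 11: R₀ = 0.65 × (0.82 × 34) = 0.65 × 27.8800 = 18.1220
Higher: breed at age 10 (28.4440).

28.44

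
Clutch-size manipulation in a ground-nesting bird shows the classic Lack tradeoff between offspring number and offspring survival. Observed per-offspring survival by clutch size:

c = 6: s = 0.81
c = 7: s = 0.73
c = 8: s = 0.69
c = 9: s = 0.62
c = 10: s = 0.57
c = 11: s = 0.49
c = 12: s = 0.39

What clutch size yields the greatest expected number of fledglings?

10

Expected fledglings = c × s(c):
  c=6: 6 × 0.81 = 4.860
  c=7: 7 × 0.73 = 5.110
  c=8: 8 × 0.69 = 5.520
  c=9: 9 × 0.62 = 5.580
  c=10: 10 × 0.57 = 5.700
  c=11: 11 × 0.49 = 5.390
  c=12: 12 × 0.39 = 4.680
Maximum at c = 10 (5.700 fledglings).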